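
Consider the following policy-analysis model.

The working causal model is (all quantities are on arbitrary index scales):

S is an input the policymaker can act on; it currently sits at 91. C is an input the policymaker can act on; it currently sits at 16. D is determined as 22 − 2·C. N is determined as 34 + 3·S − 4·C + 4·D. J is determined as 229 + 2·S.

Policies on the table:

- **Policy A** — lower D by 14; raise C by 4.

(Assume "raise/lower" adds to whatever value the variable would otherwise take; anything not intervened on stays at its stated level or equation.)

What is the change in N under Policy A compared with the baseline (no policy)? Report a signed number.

Baseline:
  S = 91
  C = 16
  D = 22 − 2·16 = -10
  N = 34 + 3·91 − 4·16 + 4·(-10) = 203
Policy A (D − 14, C + 4):
  S = 91
  C = 16 + 4 = 20
  D = 22 − 2·20 (−14 from intervention) = -32
  N = 34 + 3·91 − 4·20 + 4·(-32) = 99
Change in N: 99 − 203 = -104

-104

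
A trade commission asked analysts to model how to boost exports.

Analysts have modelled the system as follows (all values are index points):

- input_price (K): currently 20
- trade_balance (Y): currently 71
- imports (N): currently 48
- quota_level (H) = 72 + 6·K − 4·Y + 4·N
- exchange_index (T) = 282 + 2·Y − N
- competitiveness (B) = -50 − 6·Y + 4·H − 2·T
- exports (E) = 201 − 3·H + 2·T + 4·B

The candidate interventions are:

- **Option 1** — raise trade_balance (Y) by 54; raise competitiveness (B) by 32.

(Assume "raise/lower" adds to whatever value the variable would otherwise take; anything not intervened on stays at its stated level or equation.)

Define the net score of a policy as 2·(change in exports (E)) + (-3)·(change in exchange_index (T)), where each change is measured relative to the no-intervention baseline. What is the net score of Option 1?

-9572

Baseline:
  K = 20
  Y = 71
  N = 48
  H = 72 + 6·20 − 4·71 + 4·48 = 100
  T = 282 + 2·71 − 48 = 376
  B = -50 − 6·71 + 4·100 − 2·376 = -828
  E = 201 − 3·100 + 2·376 + 4·(-828) = -2659
Option 1 (Y + 54, B + 32):
  K = 20
  Y = 71 + 54 = 125
  N = 48
  H = 72 + 6·20 − 4·125 + 4·48 = -116
  T = 282 + 2·125 − 48 = 484
  B = -50 − 6·125 + 4·(-116) − 2·484 (+32 from intervention) = -2200
  E = 201 − 3·(-116) + 2·484 + 4·(-2200) = -7283
ΔE = -7283 − (-2659) = -4624; ΔT = 484 − 376 = 108
Score = 2·(-4624) + (-3)·108 = -9572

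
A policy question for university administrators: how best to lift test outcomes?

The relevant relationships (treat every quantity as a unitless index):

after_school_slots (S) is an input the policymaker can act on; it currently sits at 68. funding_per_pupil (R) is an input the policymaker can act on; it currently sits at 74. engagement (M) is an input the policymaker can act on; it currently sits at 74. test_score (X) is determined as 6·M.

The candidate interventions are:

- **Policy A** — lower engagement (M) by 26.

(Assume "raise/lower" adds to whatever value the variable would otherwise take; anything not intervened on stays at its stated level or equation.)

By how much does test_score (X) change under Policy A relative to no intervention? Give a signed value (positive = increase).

-156

Baseline:
  M = 74
  X = 0 + 6·74 = 444
Policy A (M − 26):
  M = 74 − 26 = 48
  X = 0 + 6·48 = 288
Change in X: 288 − 444 = -156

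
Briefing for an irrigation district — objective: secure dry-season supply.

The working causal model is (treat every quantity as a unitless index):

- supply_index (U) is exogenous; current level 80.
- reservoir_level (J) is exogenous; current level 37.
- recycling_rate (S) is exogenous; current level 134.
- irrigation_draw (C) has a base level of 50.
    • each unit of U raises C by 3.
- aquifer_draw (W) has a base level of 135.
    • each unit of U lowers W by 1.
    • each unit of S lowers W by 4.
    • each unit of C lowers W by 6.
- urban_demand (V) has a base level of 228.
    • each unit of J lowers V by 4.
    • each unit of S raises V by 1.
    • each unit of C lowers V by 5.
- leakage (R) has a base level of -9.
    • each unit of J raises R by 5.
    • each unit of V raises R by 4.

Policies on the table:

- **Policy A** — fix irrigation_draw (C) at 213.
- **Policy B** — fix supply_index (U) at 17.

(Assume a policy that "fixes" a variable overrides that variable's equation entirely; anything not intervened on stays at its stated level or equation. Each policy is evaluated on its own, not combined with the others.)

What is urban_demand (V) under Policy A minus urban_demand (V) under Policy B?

-560

Policy A (C := 213):
  U = 80
  J = 37
  S = 134
  C = 213
  V = 228 − 4·37 + 134 − 5·213 = -851
Policy B (U := 17):
  U = 17
  J = 37
  S = 134
  C = 50 + 3·17 = 101
  V = 228 − 4·37 + 134 − 5·101 = -291
V: -851 − (-291) = -560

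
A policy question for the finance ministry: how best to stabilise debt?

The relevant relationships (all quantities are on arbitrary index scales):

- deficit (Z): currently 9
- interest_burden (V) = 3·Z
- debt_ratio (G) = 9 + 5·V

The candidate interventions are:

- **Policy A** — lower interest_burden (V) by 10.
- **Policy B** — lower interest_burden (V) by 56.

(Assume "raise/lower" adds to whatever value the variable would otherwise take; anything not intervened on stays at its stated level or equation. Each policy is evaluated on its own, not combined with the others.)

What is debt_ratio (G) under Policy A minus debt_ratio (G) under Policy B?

230

Policy A (V − 10):
  Z = 9
  V = 0 + 3·9 (−10 from intervention) = 17
  G = 9 + 5·17 = 94
Policy B (V − 56):
  Z = 9
  V = 0 + 3·9 (−56 from intervention) = -29
  G = 9 + 5·(-29) = -136
G: 94 − (-136) = 230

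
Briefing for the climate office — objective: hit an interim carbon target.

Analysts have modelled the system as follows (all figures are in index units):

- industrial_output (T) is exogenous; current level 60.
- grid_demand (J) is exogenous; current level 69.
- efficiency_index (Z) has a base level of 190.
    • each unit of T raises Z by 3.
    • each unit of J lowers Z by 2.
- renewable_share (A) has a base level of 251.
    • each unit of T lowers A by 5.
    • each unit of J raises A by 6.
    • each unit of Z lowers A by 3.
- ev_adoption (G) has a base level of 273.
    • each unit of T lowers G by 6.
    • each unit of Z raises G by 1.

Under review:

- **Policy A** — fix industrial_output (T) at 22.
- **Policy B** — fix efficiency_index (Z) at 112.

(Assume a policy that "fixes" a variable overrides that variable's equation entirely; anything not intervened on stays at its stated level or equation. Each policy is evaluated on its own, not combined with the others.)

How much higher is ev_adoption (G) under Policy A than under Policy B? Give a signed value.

Policy A (T := 22):
  T = 22
  J = 69
  Z = 190 + 3·22 − 2·69 = 118
  G = 273 − 6·22 + 118 = 259
Policy B (Z := 112):
  T = 60
  J = 69
  Z = 112
  G = 273 − 6·60 + 112 = 25
G: 259 − 25 = 234

234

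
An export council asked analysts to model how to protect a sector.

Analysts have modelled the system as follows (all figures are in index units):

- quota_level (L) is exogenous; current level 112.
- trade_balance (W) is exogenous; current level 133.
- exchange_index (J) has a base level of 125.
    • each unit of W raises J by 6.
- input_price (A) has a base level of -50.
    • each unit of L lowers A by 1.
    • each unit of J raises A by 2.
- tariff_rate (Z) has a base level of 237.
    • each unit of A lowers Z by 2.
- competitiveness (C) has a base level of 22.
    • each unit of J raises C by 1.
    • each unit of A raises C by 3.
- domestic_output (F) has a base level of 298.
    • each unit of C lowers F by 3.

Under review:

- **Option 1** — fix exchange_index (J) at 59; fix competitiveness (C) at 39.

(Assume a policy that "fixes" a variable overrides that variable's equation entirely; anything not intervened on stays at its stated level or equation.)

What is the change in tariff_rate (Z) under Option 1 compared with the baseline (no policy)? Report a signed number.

3456

Baseline:
  L = 112
  W = 133
  J = 125 + 6·133 = 923
  A = -50 − 112 + 2·923 = 1684
  Z = 237 − 2·1684 = -3131
Option 1 (J := 59, C := 39):
  L = 112
  W = 133
  J = 59
  A = -50 − 112 + 2·59 = -44
  Z = 237 − 2·(-44) = 325
Change in Z: 325 − (-3131) = 3456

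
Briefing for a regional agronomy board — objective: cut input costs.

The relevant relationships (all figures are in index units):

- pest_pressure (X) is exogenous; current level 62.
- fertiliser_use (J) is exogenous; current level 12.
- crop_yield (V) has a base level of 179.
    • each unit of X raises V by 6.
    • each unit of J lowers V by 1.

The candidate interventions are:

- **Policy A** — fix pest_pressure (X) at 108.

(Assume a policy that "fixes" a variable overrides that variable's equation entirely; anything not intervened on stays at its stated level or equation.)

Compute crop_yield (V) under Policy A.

Policy A (X := 108):
  X = 108
  J = 12
  V = 179 + 6·108 − 12 = 815

815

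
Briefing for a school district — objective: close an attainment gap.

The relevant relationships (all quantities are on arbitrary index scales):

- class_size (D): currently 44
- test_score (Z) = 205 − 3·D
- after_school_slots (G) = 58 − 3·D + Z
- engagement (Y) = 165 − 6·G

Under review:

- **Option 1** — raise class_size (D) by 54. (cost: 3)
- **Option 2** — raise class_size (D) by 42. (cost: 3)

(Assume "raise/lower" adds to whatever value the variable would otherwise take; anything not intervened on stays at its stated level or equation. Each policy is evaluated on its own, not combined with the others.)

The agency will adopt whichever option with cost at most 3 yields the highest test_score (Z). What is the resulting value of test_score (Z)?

-53

Option 1 (D + 54):
  D = 44 + 54 = 98
  Z = 205 − 3·98 = -89
Option 2 (D + 42):
  D = 44 + 42 = 86
  Z = 205 − 3·86 = -53
Comparing — Option 1: Z=-89, Option 2: Z=-53. Highest is -53 (Option 2).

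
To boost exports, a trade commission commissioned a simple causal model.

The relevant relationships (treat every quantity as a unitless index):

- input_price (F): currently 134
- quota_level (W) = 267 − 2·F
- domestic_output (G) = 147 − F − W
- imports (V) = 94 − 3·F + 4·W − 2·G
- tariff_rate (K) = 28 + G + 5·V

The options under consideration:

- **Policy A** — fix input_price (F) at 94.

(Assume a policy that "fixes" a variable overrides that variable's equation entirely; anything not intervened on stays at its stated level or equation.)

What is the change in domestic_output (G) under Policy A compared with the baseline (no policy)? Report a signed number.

-40

Baseline:
  F = 134
  W = 267 − 2·134 = -1
  G = 147 − 134 − (-1) = 14
Policy A (F := 94):
  F = 94
  W = 267 − 2·94 = 79
  G = 147 − 94 − 79 = -26
Change in G: -26 − 14 = -40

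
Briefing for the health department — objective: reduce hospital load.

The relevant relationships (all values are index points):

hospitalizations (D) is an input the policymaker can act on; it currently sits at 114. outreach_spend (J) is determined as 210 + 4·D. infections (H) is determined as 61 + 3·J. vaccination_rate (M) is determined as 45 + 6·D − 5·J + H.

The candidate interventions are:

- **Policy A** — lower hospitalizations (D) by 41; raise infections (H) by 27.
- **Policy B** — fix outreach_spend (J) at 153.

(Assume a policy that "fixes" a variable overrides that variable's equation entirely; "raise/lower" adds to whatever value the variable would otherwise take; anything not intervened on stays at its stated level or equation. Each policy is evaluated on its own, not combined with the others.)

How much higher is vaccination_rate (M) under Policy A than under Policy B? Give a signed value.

-917

Policy A (D − 41, H + 27):
  D = 114 − 41 = 73
  J = 210 + 4·73 = 502
  H = 61 + 3·502 (+27 from intervention) = 1594
  M = 45 + 6·73 − 5·502 + 1594 = -433
Policy B (J := 153):
  D = 114
  J = 153
  H = 61 + 3·153 = 520
  M = 45 + 6·114 − 5·153 + 520 = 484
M: -433 − 484 = -917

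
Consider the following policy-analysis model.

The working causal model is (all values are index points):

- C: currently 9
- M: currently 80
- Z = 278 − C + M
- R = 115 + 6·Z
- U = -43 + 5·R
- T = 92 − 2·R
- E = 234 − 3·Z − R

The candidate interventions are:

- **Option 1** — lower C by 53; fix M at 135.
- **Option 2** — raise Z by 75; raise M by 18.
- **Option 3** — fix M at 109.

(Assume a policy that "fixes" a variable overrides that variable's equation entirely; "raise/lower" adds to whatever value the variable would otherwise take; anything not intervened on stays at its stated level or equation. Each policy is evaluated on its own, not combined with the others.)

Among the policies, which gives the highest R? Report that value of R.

Option 1 (C − 53, M := 135):
  C = 9 − 53 = -44
  M = 135
  Z = 278 − (-44) + 135 = 457
  R = 115 + 6·457 = 2857
Option 2 (Z + 75, M + 18):
  C = 9
  M = 80 + 18 = 98
  Z = 278 − 9 + 98 (+75 from intervention) = 442
  R = 115 + 6·442 = 2767
Option 3 (M := 109):
  C = 9
  M = 109
  Z = 278 − 9 + 109 = 378
  R = 115 + 6·378 = 2383
Comparing — Option 1: R=2857, Option 2: R=2767, Option 3: R=2383. Highest is 2857 (Option 1).

2857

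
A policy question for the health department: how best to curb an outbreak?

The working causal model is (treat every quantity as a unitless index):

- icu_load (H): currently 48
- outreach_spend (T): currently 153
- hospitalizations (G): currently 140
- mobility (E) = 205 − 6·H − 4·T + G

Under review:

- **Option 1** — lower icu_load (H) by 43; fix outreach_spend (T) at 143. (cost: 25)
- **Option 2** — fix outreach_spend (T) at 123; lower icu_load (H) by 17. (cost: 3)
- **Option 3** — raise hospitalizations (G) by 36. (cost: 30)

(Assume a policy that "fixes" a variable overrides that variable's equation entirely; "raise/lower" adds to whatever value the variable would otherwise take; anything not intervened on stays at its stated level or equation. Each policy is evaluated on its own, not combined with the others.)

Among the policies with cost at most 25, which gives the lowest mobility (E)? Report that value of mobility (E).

Option 1 (H − 43, T := 143):
  H = 48 − 43 = 5
  T = 143
  G = 140
  E = 205 − 6·5 − 4·143 + 140 = -257
Option 2 (T := 123, H − 17):
  H = 48 − 17 = 31
  T = 123
  G = 140
  E = 205 − 6·31 − 4·123 + 140 = -333
Comparing — Option 1: E=-257, Option 2: E=-333. Lowest is -333 (Option 2).

-333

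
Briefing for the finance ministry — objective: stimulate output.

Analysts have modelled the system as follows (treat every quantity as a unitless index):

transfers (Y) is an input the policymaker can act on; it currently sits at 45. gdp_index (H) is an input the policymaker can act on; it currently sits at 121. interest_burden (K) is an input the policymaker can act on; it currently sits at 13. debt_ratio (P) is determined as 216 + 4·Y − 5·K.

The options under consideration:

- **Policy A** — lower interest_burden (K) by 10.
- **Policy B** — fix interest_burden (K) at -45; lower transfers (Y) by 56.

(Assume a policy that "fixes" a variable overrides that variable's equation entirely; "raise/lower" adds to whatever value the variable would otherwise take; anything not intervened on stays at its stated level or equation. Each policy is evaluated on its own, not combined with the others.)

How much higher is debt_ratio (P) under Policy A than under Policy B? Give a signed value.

-16

Policy A (K − 10):
  Y = 45
  K = 13 − 10 = 3
  P = 216 + 4·45 − 5·3 = 381
Policy B (K := -45, Y − 56):
  Y = 45 − 56 = -11
  K = -45
  P = 216 + 4·(-11) − 5·(-45) = 397
P: 381 − 397 = -16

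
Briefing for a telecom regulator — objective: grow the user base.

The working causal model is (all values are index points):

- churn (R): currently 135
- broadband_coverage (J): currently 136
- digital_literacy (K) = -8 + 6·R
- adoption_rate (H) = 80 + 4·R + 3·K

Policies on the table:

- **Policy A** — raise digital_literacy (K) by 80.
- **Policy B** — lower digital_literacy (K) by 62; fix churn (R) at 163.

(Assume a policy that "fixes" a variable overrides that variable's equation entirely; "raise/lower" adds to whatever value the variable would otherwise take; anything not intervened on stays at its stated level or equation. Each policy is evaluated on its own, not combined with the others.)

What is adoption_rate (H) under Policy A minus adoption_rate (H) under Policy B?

-190

Policy A (K + 80):
  R = 135
  K = -8 + 6·135 (+80 from intervention) = 882
  H = 80 + 4·135 + 3·882 = 3266
Policy B (K − 62, R := 163):
  R = 163
  K = -8 + 6·163 (−62 from intervention) = 908
  H = 80 + 4·163 + 3·908 = 3456
H: 3266 − 3456 = -190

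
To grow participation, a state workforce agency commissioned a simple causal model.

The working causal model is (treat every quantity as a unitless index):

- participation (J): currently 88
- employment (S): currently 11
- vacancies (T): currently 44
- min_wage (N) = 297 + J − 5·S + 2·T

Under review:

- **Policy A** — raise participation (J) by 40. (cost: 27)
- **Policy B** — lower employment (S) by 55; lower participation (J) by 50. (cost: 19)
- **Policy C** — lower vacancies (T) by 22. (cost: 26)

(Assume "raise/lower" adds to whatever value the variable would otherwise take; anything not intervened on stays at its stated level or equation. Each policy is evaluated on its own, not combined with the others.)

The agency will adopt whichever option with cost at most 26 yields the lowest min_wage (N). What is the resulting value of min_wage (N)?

Policy B (S − 55, J − 50):
  J = 88 − 50 = 38
  S = 11 − 55 = -44
  T = 44
  N = 297 + 38 − 5·(-44) + 2·44 = 643
Policy C (T − 22):
  J = 88
  S = 11
  T = 44 − 22 = 22
  N = 297 + 88 − 5·11 + 2·22 = 374
Comparing — Policy B: N=643, Policy C: N=374. Lowest is 374 (Policy C).

374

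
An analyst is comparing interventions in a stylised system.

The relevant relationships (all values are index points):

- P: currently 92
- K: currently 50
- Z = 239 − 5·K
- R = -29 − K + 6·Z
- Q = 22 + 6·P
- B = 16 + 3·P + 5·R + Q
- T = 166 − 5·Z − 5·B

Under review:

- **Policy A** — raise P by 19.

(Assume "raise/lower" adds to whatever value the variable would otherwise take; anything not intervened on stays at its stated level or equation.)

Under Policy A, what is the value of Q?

Policy A (P + 19):
  P = 92 + 19 = 111
  Q = 22 + 6·111 = 688

688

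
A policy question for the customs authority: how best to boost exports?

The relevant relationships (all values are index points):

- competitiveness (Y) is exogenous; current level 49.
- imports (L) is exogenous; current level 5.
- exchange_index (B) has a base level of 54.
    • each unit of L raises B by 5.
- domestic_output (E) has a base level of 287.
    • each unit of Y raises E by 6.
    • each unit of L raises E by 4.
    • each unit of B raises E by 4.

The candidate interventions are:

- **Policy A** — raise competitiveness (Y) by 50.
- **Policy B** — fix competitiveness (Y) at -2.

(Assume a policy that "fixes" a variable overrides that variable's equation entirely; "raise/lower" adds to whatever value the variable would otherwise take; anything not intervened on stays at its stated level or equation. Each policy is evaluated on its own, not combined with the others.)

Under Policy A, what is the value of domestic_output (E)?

1217

Policy A (Y + 50):
  Y = 49 + 50 = 99
  L = 5
  B = 54 + 5·5 = 79
  E = 287 + 6·99 + 4·5 + 4·79 = 1217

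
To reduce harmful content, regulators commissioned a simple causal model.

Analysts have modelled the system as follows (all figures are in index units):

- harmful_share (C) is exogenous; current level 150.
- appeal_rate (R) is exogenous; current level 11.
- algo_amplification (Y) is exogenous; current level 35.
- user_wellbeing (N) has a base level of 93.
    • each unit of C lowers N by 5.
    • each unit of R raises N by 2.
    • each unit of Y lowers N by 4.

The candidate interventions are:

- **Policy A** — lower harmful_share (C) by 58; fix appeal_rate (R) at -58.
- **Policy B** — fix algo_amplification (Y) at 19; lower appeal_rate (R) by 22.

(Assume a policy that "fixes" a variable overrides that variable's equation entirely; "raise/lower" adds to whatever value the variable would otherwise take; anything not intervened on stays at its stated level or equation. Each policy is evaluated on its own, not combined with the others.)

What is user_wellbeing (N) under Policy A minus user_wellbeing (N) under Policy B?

132

Policy A (C − 58, R := -58):
  C = 150 − 58 = 92
  R = -58
  Y = 35
  N = 93 − 5·92 + 2·(-58) − 4·35 = -623
Policy B (Y := 19, R − 22):
  C = 150
  R = 11 − 22 = -11
  Y = 19
  N = 93 − 5·150 + 2·(-11) − 4·19 = -755
N: -623 − (-755) = 132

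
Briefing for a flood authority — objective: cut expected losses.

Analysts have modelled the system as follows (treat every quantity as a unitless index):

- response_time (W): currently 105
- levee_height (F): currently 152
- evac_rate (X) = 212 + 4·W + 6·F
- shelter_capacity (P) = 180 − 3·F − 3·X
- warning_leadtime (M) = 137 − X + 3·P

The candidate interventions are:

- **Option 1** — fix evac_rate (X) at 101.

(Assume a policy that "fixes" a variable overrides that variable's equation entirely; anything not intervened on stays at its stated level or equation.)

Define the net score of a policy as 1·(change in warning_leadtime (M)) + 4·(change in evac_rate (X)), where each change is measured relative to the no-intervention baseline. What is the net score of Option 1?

8658

Baseline:
  W = 105
  F = 152
  X = 212 + 4·105 + 6·152 = 1544
  P = 180 − 3·152 − 3·1544 = -4908
  M = 137 − 1544 + 3·(-4908) = -16131
Option 1 (X := 101):
  W = 105
  F = 152
  X = 101
  P = 180 − 3·152 − 3·101 = -579
  M = 137 − 101 + 3·(-579) = -1701
ΔM = -1701 − (-16131) = 14430; ΔX = 101 − 1544 = -1443
Score = 1·14430 + 4·(-1443) = 8658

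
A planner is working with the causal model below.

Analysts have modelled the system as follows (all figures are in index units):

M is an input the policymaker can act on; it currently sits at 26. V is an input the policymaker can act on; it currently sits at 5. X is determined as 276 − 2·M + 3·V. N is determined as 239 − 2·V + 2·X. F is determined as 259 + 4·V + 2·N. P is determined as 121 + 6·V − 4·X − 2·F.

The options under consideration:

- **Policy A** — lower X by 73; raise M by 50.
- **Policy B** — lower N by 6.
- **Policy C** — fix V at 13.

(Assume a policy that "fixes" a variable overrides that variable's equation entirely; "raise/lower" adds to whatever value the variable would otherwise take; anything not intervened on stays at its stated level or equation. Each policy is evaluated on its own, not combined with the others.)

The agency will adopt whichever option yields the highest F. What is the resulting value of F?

Policy A (X − 73, M + 50):
  M = 26 + 50 = 76
  V = 5
  X = 276 − 2·76 + 3·5 (−73 from intervention) = 66
  N = 239 − 2·5 + 2·66 = 361
  F = 259 + 4·5 + 2·361 = 1001
Policy B (N − 6):
  M = 26
  V = 5
  X = 276 − 2·26 + 3·5 = 239
  N = 239 − 2·5 + 2·239 (−6 from intervention) = 701
  F = 259 + 4·5 + 2·701 = 1681
Policy C (V := 13):
  M = 26
  V = 13
  X = 276 − 2·26 + 3·13 = 263
  N = 239 − 2·13 + 2·263 = 739
  F = 259 + 4·13 + 2·739 = 1789
Comparing — Policy A: F=1001, Policy B: F=1681, Policy C: F=1789. Highest is 1789 (Policy C).

1789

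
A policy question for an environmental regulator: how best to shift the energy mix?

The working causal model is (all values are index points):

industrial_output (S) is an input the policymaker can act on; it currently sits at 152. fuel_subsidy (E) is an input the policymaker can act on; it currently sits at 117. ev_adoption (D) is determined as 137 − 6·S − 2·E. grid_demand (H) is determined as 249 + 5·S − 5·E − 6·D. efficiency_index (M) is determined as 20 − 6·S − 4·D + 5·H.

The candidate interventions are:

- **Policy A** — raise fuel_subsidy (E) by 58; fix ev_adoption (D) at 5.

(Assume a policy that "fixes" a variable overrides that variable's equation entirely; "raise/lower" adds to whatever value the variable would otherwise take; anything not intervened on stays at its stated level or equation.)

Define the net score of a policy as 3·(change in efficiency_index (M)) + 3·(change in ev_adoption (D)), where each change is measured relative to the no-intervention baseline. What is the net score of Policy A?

Baseline:
  S = 152
  E = 117
  D = 137 − 6·152 − 2·117 = -1009
  H = 249 + 5·152 − 5·117 − 6·(-1009) = 6478
  M = 20 − 6·152 − 4·(-1009) + 5·6478 = 35534
Policy A (E + 58, D := 5):
  S = 152
  E = 117 + 58 = 175
  D = 5
  H = 249 + 5·152 − 5·175 − 6·5 = 104
  M = 20 − 6·152 − 4·5 + 5·104 = -392
ΔM = -392 − 35534 = -35926; ΔD = 5 − (-1009) = 1014
Score = 3·(-35926) + 3·1014 = -104736

-104736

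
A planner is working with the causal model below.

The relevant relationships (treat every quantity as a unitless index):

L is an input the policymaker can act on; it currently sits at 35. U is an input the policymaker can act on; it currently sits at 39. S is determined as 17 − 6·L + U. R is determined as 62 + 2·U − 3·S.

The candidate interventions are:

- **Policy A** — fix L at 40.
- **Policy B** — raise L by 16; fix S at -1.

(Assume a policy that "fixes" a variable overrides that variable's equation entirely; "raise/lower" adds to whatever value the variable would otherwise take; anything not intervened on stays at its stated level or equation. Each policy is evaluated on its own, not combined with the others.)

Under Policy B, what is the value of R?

143

Policy B (L + 16, S := -1):
  L = 35 + 16 = 51
  U = 39
  S = -1
  R = 62 + 2·39 − 3·(-1) = 143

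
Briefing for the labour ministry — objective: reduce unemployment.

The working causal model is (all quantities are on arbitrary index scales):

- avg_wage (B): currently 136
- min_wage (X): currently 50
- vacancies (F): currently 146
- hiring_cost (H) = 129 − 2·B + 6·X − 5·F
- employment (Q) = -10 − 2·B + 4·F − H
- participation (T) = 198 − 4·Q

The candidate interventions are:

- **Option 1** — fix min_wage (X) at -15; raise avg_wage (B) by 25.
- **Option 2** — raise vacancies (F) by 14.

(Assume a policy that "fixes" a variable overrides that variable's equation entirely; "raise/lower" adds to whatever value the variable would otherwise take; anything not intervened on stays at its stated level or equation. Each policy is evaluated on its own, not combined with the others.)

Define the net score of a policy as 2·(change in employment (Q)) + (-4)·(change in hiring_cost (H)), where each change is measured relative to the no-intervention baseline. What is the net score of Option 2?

Baseline:
  B = 136
  X = 50
  F = 146
  H = 129 − 2·136 + 6·50 − 5·146 = -573
  Q = -10 − 2·136 + 4·146 − (-573) = 875
Option 2 (F + 14):
  B = 136
  X = 50
  F = 146 + 14 = 160
  H = 129 − 2·136 + 6·50 − 5·160 = -643
  Q = -10 − 2·136 + 4·160 − (-643) = 1001
ΔQ = 1001 − 875 = 126; ΔH = -643 − (-573) = -70
Score = 2·126 + (-4)·(-70) = 532

532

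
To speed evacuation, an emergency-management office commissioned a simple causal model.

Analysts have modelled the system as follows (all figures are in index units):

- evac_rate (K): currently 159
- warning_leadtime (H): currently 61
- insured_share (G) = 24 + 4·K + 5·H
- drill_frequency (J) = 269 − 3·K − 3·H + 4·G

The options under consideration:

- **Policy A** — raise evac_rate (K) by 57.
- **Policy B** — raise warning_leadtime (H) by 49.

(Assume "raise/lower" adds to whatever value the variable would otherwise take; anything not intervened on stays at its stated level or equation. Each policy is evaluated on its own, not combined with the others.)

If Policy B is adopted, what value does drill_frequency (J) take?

4302

Policy B (H + 49):
  K = 159
  H = 61 + 49 = 110
  G = 24 + 4·159 + 5·110 = 1210
  J = 269 − 3·159 − 3·110 + 4·1210 = 4302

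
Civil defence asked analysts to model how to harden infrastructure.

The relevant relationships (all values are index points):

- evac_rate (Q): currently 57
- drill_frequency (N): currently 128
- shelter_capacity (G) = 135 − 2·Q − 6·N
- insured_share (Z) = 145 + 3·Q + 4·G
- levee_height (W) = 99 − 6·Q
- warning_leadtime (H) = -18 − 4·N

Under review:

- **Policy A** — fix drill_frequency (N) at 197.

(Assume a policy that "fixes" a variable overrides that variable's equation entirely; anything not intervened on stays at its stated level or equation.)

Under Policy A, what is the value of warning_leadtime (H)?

-806

Policy A (N := 197):
  N = 197
  H = -18 − 4·197 = -806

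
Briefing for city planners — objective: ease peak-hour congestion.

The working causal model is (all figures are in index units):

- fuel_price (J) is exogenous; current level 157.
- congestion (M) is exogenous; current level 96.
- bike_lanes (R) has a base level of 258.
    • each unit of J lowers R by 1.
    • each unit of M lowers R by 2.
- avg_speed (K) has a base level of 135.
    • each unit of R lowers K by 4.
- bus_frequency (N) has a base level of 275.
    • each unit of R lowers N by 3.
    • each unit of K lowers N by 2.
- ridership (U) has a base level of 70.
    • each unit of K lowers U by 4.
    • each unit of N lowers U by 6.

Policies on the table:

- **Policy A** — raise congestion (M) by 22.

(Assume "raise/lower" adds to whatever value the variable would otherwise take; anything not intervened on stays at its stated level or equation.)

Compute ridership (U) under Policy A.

Policy A (M + 22):
  J = 157
  M = 96 + 22 = 118
  R = 258 − 157 − 2·118 = -135
  K = 135 − 4·(-135) = 675
  N = 275 − 3·(-135) − 2·675 = -670
  U = 70 − 4·675 − 6·(-670) = 1390

1390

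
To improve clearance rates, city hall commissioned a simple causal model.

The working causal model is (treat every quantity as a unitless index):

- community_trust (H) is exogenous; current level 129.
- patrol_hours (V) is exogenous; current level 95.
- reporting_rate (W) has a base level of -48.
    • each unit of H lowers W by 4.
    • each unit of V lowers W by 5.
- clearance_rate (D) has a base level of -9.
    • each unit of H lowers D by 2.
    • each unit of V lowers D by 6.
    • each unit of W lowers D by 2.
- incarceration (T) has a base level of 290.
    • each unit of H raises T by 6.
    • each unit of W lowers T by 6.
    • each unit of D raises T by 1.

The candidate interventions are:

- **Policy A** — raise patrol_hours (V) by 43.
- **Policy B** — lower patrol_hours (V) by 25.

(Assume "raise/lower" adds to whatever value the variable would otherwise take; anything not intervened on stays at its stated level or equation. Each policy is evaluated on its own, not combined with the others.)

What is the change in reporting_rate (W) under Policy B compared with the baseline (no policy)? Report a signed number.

Baseline:
  H = 129
  V = 95
  W = -48 − 4·129 − 5·95 = -1039
Policy B (V − 25):
  H = 129
  V = 95 − 25 = 70
  W = -48 − 4·129 − 5·70 = -914
Change in W: -914 − (-1039) = 125

125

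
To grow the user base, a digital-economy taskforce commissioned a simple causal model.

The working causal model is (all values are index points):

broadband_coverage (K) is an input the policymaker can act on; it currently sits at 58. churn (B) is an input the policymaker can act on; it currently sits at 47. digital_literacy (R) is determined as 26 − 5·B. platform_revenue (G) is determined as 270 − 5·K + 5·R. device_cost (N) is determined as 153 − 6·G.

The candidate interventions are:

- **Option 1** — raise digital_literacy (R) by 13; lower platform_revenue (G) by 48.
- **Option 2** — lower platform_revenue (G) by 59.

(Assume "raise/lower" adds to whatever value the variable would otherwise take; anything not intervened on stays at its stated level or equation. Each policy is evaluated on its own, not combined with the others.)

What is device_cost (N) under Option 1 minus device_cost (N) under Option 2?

Option 1 (R + 13, G − 48):
  K = 58
  B = 47
  R = 26 − 5·47 (+13 from intervention) = -196
  G = 270 − 5·58 + 5·(-196) (−48 from intervention) = -1048
  N = 153 − 6·(-1048) = 6441
Option 2 (G − 59):
  K = 58
  B = 47
  R = 26 − 5·47 = -209
  G = 270 − 5·58 + 5·(-209) (−59 from intervention) = -1124
  N = 153 − 6·(-1124) = 6897
N: 6441 − 6897 = -456

-456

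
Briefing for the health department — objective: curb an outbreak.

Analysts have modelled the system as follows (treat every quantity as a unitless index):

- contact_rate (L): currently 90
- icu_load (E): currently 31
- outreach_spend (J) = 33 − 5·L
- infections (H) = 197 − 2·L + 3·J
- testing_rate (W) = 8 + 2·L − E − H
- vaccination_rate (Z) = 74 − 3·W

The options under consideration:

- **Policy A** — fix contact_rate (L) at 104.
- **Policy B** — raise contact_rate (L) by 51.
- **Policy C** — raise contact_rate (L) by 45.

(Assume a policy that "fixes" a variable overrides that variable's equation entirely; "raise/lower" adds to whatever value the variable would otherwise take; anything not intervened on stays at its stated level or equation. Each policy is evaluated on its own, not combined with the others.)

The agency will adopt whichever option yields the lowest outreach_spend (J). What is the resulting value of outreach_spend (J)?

-672

Policy A (L := 104):
  L = 104
  J = 33 − 5·104 = -487
Policy B (L + 51):
  L = 90 + 51 = 141
  J = 33 − 5·141 = -672
Policy C (L + 45):
  L = 90 + 45 = 135
  J = 33 − 5·135 = -642
Comparing — Policy A: J=-487, Policy B: J=-672, Policy C: J=-642. Lowest is -672 (Policy B).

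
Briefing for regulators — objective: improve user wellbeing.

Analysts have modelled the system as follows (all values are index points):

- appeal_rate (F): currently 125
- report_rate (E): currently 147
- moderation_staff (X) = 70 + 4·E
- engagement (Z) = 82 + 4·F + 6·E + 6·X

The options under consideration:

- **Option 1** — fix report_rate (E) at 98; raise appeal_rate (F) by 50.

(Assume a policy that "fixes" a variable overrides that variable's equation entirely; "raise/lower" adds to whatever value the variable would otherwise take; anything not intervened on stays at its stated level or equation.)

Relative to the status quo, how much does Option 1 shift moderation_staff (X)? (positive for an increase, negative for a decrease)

Baseline:
  E = 147
  X = 70 + 4·147 = 658
Option 1 (E := 98, F + 50):
  E = 98
  X = 70 + 4·98 = 462
Change in X: 462 − 658 = -196

-196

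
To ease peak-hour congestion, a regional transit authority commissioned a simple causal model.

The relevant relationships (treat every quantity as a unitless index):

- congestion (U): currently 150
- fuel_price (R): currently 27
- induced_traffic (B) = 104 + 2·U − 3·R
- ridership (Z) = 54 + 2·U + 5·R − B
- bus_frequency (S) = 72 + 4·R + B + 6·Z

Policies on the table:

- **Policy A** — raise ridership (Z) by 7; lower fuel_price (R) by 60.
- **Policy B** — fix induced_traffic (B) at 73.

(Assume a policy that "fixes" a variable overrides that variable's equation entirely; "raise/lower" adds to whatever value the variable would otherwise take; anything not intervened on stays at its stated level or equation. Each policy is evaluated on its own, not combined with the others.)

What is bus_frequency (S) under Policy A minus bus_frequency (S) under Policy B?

Policy A (Z + 7, R − 60):
  U = 150
  R = 27 − 60 = -33
  B = 104 + 2·150 − 3·(-33) = 503
  Z = 54 + 2·150 + 5·(-33) − 503 (+7 from intervention) = -307
  S = 72 + 4·(-33) + 503 + 6·(-307) = -1399
Policy B (B := 73):
  U = 150
  R = 27
  B = 73
  Z = 54 + 2·150 + 5·27 − 73 = 416
  S = 72 + 4·27 + 73 + 6·416 = 2749
S: -1399 − 2749 = -4148

-4148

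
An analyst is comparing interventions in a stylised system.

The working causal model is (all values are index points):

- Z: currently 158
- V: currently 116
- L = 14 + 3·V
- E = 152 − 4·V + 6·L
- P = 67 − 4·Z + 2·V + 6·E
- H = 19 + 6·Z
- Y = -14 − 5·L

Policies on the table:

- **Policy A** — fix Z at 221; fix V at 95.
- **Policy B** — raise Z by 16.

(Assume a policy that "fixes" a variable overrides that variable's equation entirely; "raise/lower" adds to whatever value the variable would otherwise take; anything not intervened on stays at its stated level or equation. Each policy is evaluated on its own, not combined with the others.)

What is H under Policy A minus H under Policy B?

Policy A (Z := 221, V := 95):
  Z = 221
  H = 19 + 6·221 = 1345
Policy B (Z + 16):
  Z = 158 + 16 = 174
  H = 19 + 6·174 = 1063
H: 1345 − 1063 = 282

282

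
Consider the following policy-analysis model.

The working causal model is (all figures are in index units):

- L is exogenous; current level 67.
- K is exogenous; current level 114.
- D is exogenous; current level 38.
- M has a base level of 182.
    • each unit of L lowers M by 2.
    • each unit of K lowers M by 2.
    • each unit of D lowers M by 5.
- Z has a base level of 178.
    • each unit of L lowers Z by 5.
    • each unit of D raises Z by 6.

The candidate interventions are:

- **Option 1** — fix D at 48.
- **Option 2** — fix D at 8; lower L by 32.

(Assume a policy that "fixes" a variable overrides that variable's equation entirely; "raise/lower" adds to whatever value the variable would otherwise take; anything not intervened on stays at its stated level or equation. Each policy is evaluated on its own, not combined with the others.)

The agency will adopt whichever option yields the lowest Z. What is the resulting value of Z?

Option 1 (D := 48):
  L = 67
  D = 48
  Z = 178 − 5·67 + 6·48 = 131
Option 2 (D := 8, L − 32):
  L = 67 − 32 = 35
  D = 8
  Z = 178 − 5·35 + 6·8 = 51
Comparing — Option 1: Z=131, Option 2: Z=51. Lowest is 51 (Option 2).

51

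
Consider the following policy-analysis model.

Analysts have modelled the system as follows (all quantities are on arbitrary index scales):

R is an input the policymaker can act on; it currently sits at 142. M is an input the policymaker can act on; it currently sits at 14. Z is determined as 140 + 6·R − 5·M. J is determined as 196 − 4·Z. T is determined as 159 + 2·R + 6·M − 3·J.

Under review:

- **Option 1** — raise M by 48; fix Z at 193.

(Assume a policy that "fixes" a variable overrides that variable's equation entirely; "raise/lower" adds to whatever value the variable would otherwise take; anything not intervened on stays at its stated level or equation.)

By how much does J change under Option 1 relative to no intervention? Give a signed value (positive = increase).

Baseline:
  R = 142
  M = 14
  Z = 140 + 6·142 − 5·14 = 922
  J = 196 − 4·922 = -3492
Option 1 (M + 48, Z := 193):
  R = 142
  M = 14 + 48 = 62
  Z = 193
  J = 196 − 4·193 = -576
Change in J: -576 − (-3492) = 2916

2916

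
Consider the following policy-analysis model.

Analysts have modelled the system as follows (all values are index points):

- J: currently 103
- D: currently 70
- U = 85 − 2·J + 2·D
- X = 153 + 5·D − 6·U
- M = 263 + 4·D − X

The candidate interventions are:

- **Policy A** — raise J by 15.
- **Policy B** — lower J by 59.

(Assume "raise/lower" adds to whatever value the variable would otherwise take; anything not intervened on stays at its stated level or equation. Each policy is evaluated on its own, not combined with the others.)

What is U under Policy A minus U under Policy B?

-148

Policy A (J + 15):
  J = 103 + 15 = 118
  D = 70
  U = 85 − 2·118 + 2·70 = -11
Policy B (J − 59):
  J = 103 − 59 = 44
  D = 70
  U = 85 − 2·44 + 2·70 = 137
U: -11 − 137 = -148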